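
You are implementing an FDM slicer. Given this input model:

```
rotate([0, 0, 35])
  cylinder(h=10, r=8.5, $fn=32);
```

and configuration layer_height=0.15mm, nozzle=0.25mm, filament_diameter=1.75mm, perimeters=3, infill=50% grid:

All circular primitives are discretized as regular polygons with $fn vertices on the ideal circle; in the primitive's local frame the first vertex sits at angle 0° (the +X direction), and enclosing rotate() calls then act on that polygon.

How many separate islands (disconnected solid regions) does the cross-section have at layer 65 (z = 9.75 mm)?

At z = 9.75 mm: the cylinder: section is a regular 32-gon, circumradius r=8.5; (rotated 35° about Z; rotation is an isometry so areas/perimeters/island counts are preserved). Overall, the cross-section is a single solid region. Island count = 1.

1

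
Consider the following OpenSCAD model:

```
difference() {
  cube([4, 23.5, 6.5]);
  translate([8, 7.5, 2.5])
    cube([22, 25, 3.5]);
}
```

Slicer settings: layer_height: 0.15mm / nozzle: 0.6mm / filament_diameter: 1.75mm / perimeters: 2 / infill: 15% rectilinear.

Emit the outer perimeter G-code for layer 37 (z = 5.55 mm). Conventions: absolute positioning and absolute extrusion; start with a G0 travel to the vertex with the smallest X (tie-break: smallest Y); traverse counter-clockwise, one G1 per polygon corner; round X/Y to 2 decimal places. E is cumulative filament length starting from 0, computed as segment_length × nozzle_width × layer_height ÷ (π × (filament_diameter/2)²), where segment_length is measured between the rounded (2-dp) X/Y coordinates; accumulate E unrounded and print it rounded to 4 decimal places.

At z = 5.55 mm: the 4×23.5 cube contributes its full rectangle; the 22×25 cube at (8, 7.5) contributes its full rectangle; After the difference (first − rest): starting from the 4×23.5 cube, the 22×25 cube at (8, 7.5) misses the remaining region (no effect) — 1 connected region. The outline is a single polygon with 4 vertices. Extrusion per mm of travel: 0.6 × 0.15 / (π × 0.875²) = 0.037418. Accumulating E over each segment gives final E = 2.0580.

G0 X0.00 Y0.00 Z5.55
G1 X4.00 Y0.00 E0.1497
G1 X4.00 Y23.50 E1.0290
G1 X0.00 Y23.50 E1.1787
G1 X0.00 Y0.00 E2.0580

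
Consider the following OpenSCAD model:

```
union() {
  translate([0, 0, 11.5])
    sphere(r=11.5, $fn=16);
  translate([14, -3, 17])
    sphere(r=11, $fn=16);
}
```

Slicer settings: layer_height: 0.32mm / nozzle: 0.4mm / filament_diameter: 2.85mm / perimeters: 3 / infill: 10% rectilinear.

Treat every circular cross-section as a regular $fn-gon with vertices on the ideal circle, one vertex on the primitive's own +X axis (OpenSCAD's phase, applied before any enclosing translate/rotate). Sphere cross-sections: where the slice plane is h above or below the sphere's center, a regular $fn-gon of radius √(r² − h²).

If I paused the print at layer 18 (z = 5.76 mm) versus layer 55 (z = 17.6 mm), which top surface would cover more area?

Layer 18 (z = 5.76): the r=11.5 sphere contributes a regular 16-gon of circumradius √(11.5²−5.74²) = 9.965 (area = (16/2)·9.965²·sin(360°/16) = 304.01 mm²); the sphere at (14, -3) is absent (|z−center|=11.240 > r=11); Merging all regions: only the r=11.5 sphere is present, so the union is just that shape — area = 304.01 mm². So its area = 304.01 mm². Layer 55 (z = 17.6): the r=11.5 sphere contributes a regular 16-gon of circumradius √(11.5²−6.1²) = 9.749 (area = (16/2)·9.749²·sin(360°/16) = 290.96 mm²); the sphere at (14, -3): section is a regular 16-gon, circumradius = √(r²−h²) = √(11²−0.6²) = 10.984 (area = (16/2)·10.984²·sin(360°/16) = 369.34 mm²); Merging all regions: the regions partially overlap — summed areas 660.30 mm² minus the doubly-counted overlap 61.84 mm² gives 598.45 mm² — area = 598.45 mm². So its area = 598.45 mm². Layer 55 is larger (598.45 vs 304.01 mm²).

layer 55 (z = 17.6 mm)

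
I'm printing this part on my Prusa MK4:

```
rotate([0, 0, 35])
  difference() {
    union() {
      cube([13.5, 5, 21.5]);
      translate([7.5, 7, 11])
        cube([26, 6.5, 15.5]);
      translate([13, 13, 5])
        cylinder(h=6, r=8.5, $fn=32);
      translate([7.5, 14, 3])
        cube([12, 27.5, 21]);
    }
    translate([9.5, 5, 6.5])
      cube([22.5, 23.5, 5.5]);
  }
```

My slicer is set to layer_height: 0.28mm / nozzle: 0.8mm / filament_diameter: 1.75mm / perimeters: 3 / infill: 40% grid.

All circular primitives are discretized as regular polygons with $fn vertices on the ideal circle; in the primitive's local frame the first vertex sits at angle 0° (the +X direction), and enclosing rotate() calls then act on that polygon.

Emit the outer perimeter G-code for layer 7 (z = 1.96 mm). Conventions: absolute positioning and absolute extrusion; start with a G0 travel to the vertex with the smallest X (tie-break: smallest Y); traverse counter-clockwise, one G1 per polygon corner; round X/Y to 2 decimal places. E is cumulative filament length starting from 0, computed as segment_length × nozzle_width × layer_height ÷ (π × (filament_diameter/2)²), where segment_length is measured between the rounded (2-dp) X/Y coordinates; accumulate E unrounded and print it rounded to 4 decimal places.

At z = 1.96 mm: the 13.5×5 cube contributes its full rectangle; the cube at (7.5, 7) is absent (z outside [11, 26.5]); the cylinder at (13, 13) does not reach this height (z outside [5, 11]); the cube at (7.5, 14) is not intersected at this z (z outside [3, 24]); Combining (union): only the 13.5×5 cube is present, so the union is just that shape — 1 connected region; the cube at (9.5, 5) does not reach this height (z outside [6.5, 12]); Subtracting the remaining from the first: none of the subtracted shapes is present at this height, so the result so far is unchanged — 1 connected region; (rotated 35° about Z; rotation is an isometry so areas/perimeters/island counts are preserved). The outline is a single polygon with 4 vertices. Extrusion per mm of travel: 0.8 × 0.28 / (π × 0.875²) = 0.093128. Accumulating E over each segment gives final E = 3.4465.

G0 X-2.87 Y4.10 Z1.96
G1 X0.00 Y0.00 E0.4661
G1 X11.06 Y7.74 E1.7232
G1 X8.19 Y11.84 E2.1893
G1 X-2.87 Y4.10 E3.4465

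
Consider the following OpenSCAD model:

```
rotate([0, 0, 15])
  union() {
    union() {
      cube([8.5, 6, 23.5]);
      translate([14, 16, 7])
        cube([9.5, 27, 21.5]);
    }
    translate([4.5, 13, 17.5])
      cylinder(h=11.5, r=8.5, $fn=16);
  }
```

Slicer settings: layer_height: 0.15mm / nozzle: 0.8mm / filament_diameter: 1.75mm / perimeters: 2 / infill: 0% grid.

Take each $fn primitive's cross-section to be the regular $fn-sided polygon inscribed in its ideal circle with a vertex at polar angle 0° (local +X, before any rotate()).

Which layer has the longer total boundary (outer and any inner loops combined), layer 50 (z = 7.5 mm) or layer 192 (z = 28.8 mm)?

layer 50 (z = 7.5 mm)

Layer 50 (z = 7.5): the cube is present — its section is the full 8.5×6 rectangle (perimeter 29.00 mm); the cube at (14, 16) (footprint 9.5×27) is included at this height (perimeter 73.00 mm); Combining (union): the 2 present regions are separate (no shared area or edge), so areas and boundary lengths simply add and each stays a separate island — boundary = 102.00 mm; the cylinder at (4.5, 13) does not reach this height (z outside [17.5, 29]); Combining (union): only that combined region is present, so the union is just that shape — boundary = 102.00 mm; (whole slice rotated 15° about Z — lengths, areas and connectivity unchanged). So its perimeter = 102.00 mm. Layer 192 (z = 28.8): the cube does not reach this height (z outside [0, 23.5]); the cube at (14, 16) does not reach this height (z outside [7, 28.5]); Merging all regions: nothing is present at this height; the r=8.5 cylinder at (4.5, 13) contributes a regular 16-gon of circumradius 8.5 (perimeter = 2·16·8.500·sin(180°/16) = 53.06 mm); Combining (union): only the r=8.5 cylinder at (4.5, 13) is present, so the union is just that shape — boundary = 53.06 mm; (whole slice rotated 15° about Z — lengths, areas and connectivity unchanged). So its perimeter = 53.06 mm. Layer 50 is larger (102.00 vs 53.06 mm).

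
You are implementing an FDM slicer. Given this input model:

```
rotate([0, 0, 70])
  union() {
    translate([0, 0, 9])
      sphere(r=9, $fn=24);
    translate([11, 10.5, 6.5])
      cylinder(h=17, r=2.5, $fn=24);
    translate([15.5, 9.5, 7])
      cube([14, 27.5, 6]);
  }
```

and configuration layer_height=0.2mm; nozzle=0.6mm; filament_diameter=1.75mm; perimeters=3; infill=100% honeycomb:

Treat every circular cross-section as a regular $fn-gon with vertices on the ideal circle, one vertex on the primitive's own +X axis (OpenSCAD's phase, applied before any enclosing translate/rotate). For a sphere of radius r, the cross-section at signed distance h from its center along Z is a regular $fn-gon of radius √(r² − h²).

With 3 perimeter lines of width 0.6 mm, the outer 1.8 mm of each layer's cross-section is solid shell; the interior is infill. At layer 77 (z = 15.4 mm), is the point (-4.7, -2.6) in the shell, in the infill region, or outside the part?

shell

At z = 15.4 mm: the r=9 sphere contributes a regular 24-gon of circumradius √(9²−6.4²) = 6.328; the r=2.5 cylinder at (11, 10.5) gives a regular 24-gon of circumradius 2.5 (constant along its height); the cube at (15.5, 9.5) does not reach this height (z outside [7, 13]); Combining (union): the 2 present regions are separate (no shared area or edge), so areas and boundary lengths simply add and each stays a separate island — 2 connected regions; (whole slice rotated 70° about Z — lengths, areas and connectivity unchanged). Overall, the cross-section has 2 separate islands. Undo the 70° rotation: the query point maps to (-4.051, 3.527) in the un-rotated model frame. The nearest boundary edge runs (-5.48, 3.16)→(-4.47, 4.47); distance from the point to it = 0.91 mm. (Shell/infill is judged within the island containing the point — the largest one.) The point is inside the cross-section, 0.91 mm from the nearest boundary — within the 1.8 mm shell band (3 × 0.6).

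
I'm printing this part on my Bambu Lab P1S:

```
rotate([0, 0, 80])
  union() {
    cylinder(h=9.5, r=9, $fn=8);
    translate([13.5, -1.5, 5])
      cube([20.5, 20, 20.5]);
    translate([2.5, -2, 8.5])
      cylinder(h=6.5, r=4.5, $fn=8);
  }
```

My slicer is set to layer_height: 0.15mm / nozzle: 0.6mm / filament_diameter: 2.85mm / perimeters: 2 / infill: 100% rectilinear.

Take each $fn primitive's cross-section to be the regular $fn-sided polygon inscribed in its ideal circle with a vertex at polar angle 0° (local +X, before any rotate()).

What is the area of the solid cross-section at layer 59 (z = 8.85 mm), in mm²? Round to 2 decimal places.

639.10 mm²

At z = 8.85 mm: the cylinder: section is a regular 8-gon, circumradius r=9 (area = (8/2)·9.000²·sin(360°/8) = 229.10 mm²); the cube at (13.5, -1.5) (footprint 20.5×20) is included at this height (area 410.00 mm²); the r=4.5 cylinder at (2.5, -2) gives a regular 8-gon of circumradius 4.5 (constant along its height) (area = (8/2)·4.500²·sin(360°/8) = 57.28 mm²); Combining (union): the regions partially overlap — summed areas 696.38 mm² minus the doubly-counted overlap 57.28 mm² gives 639.10 mm² — area = 639.10 mm²; (whole slice rotated 80° about Z — lengths, areas and connectivity unchanged). Overall, the cross-section has 2 separate islands. Net area = 639.10 mm².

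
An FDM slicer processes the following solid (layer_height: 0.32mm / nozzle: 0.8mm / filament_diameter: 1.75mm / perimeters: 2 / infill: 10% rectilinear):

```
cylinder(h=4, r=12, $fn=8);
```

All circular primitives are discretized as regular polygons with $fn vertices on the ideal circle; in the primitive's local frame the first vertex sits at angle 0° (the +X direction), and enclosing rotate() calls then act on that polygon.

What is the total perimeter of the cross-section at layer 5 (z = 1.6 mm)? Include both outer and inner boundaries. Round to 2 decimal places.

73.48 mm

At z = 1.6 mm: the r=12 cylinder gives a regular 8-gon of circumradius 12 (constant along its height) (perimeter = 2·8·12.000·sin(180°/8) = 73.48 mm). Overall, the cross-section is a single solid region. Total boundary length (outer) = 73.48 mm.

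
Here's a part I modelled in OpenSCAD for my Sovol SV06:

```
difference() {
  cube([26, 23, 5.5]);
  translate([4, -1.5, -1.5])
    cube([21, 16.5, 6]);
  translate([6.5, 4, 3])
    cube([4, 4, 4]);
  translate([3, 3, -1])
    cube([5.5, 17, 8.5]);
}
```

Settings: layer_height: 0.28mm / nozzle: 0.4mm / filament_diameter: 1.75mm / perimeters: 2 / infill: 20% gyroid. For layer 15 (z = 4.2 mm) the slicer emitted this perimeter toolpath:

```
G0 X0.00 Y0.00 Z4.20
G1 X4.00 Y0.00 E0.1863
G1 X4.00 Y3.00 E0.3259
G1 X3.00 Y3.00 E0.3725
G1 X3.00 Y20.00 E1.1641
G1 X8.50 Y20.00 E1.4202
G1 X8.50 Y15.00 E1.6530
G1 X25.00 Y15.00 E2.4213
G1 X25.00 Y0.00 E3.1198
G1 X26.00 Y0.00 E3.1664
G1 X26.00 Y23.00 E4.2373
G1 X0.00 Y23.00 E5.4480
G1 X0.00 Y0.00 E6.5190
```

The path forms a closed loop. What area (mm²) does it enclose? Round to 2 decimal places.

243.50 mm²

Apply the shoelace formula to the sequence of (X, Y) vertices; enclosed area = 243.50 mm².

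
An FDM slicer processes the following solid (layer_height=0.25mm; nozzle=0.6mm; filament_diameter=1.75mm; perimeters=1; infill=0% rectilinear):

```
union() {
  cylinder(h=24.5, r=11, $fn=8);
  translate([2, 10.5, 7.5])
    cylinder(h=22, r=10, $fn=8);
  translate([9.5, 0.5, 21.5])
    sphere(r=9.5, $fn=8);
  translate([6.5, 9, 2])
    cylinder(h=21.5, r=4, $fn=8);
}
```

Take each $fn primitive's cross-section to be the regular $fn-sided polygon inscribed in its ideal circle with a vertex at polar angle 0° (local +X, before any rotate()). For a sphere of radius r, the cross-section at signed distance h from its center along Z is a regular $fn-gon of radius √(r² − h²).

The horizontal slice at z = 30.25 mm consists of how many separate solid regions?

1

At z = 30.25 mm: the cylinder is not intersected at this z (z outside [0, 24.5]); the cylinder at (2, 10.5) is absent (z outside [7.5, 29.5]); the r=9.5 sphere at (9.5, 0.5) contributes a regular 8-gon of circumradius √(9.5²−8.75²) = 3.700; the cylinder at (6.5, 9) is absent (z outside [2, 23.5]); Combining (union): only the r=9.5 sphere at (9.5, 0.5) is present, so the union is just that shape — 1 connected region. The result has 1 disconnected region.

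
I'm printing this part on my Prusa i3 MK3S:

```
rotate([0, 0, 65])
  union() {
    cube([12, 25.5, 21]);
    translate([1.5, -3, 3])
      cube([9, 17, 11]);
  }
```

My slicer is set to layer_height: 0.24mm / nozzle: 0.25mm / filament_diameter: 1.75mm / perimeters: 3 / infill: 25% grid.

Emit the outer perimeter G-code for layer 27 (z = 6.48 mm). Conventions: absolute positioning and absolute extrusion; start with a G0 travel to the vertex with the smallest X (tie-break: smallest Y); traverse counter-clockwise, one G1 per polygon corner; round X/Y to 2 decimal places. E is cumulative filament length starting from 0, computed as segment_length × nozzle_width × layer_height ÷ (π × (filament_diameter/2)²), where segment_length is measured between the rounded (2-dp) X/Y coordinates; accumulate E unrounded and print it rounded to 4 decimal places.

G0 X-23.11 Y10.78 Z6.48
G1 X0.00 Y0.00 E0.6361
G1 X0.63 Y1.36 E0.6735
G1 X3.35 Y0.09 E0.7484
G1 X7.16 Y8.25 E0.9730
G1 X4.44 Y9.52 E1.0479
G1 X5.07 Y10.88 E1.0853
G1 X-18.04 Y21.65 E1.7213
G1 X-23.11 Y10.78 E2.0205

At z = 6.48 mm: the 12×25.5 cube contributes its full rectangle; the cube at (1.5, -3) (footprint 9×17) is included at this height; Merging all regions: the regions partially overlap (shared area 126.00 mm²), so overlapping operands fuse into one piece — 1 connected region; (rotated 65° about Z; rotation is an isometry so areas/perimeters/island counts are preserved). The outline is a single polygon with 8 vertices. Extrusion per mm of travel: 0.25 × 0.24 / (π × 0.875²) = 0.024945. Accumulating E over each segment gives final E = 2.0205.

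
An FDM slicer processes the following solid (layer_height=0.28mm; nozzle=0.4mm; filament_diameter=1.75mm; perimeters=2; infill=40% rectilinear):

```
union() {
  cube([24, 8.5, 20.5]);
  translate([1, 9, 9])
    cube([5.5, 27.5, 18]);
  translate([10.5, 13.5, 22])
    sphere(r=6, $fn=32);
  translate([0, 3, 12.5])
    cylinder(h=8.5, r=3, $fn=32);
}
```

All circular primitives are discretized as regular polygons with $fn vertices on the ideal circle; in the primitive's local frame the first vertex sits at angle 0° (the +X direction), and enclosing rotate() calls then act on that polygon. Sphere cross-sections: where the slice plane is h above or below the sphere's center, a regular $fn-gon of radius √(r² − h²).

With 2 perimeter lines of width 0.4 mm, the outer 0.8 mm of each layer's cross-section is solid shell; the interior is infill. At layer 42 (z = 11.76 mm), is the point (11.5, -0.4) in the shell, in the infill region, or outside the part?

outside

At z = 11.76 mm: the cube is present — its section is the full 24×8.5 rectangle; the cube at (1, 9) is present — its section is the full 5.5×27.5 rectangle; the sphere at (10.5, 13.5) is not intersected at this z (|z−center|=10.240 > r=6); the cylinder at (0, 3) is not intersected at this z (z outside [12.5, 21]); Combining (union): the 2 present regions are separate (no shared area or edge), so areas and boundary lengths simply add and each stays a separate island — 2 connected regions. Overall, the cross-section has 2 separate islands. The nearest boundary edge runs (24.00, 0.00)→(0.00, 0.00); distance from the point to it = 0.40 mm. The point is not inside any of the regions above, so it lies outside the cross-section (0.40 mm from the nearest boundary).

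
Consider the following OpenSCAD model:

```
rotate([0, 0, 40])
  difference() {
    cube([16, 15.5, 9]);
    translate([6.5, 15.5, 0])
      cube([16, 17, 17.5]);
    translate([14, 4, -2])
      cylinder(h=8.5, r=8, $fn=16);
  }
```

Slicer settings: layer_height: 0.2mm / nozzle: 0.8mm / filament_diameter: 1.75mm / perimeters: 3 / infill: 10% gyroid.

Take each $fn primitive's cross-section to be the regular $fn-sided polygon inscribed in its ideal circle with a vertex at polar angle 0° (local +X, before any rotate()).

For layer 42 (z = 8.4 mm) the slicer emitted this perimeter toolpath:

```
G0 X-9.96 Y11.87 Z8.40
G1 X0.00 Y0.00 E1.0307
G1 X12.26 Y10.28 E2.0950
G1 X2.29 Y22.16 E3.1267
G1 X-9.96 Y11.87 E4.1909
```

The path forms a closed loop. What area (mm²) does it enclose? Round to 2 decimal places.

248.02 mm²

Apply the shoelace formula to the sequence of (X, Y) vertices; enclosed area = 248.02 mm².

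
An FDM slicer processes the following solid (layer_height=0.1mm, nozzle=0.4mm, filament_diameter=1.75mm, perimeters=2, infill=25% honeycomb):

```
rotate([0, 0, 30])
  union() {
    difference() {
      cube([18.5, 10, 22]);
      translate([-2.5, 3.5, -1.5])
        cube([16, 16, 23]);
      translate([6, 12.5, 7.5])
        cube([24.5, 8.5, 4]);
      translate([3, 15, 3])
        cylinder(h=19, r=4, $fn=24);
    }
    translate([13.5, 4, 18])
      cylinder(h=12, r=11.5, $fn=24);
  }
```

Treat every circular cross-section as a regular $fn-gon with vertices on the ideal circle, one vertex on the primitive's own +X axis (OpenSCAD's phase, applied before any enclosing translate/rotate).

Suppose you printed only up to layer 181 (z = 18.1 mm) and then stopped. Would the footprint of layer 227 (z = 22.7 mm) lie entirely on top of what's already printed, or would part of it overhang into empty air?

Compare the two slices. At z = 18.1: the 18.5×10 cube contributes its full rectangle (area 185.00 mm²); the cube at (-2.5, 3.5) is present — its section is the full 16×16 rectangle (area 256.00 mm²); the cube at (6, 12.5) is not intersected at this z (z outside [7.5, 11.5]); the cylinder at (3, 15): section is a regular 24-gon, circumradius r=4 (area = (24/2)·4.000²·sin(360°/24) = 49.69 mm²); Taking the first minus the rest: starting from the 18.5×10 cube (185.00 mm²), the 16×16 cube at (-2.5, 3.5) partially overlaps it — only the 87.75 mm² overlap (of its 256.00 mm²) is removed, clipping the outline; the r=4 cylinder at (3, 15) misses the remaining region (no effect) — area = 97.25 mm²; the cylinder at (13.5, 4): section is a regular 24-gon, circumradius r=11.5 (area = (24/2)·11.500²·sin(360°/24) = 410.75 mm²); Combining (union): the regions partially overlap — summed areas 508.00 mm² minus the doubly-counted overlap 89.07 mm² gives 418.93 mm² — area = 418.93 mm²; (whole slice rotated 30° about Z — lengths, areas and connectivity unchanged). At z = 22.7: the cube does not reach this height (z outside [0, 22]); the cube at (-2.5, 3.5) does not reach this height (z outside [-1.5, 21.5]); the cube at (6, 12.5) is absent (z outside [7.5, 11.5]); the cylinder at (3, 15) is absent (z outside [3, 22]); After the difference (first − rest): the first operand is absent here, so nothing remains; the r=11.5 cylinder at (13.5, 4) contributes a regular 24-gon of circumradius 11.5 (area = (24/2)·11.500²·sin(360°/24) = 410.75 mm²); Combining (union): only the r=11.5 cylinder at (13.5, 4) is present, so the union is just that shape — area = 410.75 mm²; (whole slice rotated 30° about Z — lengths, areas and connectivity unchanged). Checking containment: the cross-section at z = 22.7 is a subset of the cross-section at z = 18.1.

entirely on top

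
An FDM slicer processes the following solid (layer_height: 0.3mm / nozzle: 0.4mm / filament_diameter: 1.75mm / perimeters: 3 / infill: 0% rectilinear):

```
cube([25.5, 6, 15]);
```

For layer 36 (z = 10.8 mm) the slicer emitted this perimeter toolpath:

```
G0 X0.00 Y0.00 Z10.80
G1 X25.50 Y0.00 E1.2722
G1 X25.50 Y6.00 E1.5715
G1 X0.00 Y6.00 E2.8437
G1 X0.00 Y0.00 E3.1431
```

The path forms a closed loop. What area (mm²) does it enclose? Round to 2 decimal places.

Apply the shoelace formula to the sequence of (X, Y) vertices; enclosed area = 153.00 mm².

153.00 mm²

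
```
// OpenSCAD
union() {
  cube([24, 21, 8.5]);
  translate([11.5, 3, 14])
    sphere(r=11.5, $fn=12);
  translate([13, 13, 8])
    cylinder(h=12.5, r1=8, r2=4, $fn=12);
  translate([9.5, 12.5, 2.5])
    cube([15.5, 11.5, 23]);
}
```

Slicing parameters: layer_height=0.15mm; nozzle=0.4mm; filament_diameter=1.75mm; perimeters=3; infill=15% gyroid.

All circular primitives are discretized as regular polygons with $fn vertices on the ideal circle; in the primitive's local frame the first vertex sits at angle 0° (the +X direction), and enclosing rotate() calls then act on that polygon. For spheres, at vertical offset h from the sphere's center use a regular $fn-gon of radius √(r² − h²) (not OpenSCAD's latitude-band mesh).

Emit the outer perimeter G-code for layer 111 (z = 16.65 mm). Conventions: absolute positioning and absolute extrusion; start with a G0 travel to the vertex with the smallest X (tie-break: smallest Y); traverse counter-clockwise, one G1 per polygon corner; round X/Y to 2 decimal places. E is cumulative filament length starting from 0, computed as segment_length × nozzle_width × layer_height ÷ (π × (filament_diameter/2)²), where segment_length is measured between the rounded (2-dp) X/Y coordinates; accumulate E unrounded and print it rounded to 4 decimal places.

G0 X0.31 Y3.00 Z16.65
G1 X1.81 Y-2.60 E0.1446
G1 X5.90 Y-6.69 E0.2889
G1 X11.50 Y-8.19 E0.4335
G1 X17.10 Y-6.69 E0.5781
G1 X21.19 Y-2.60 E0.7224
G1 X22.69 Y3.00 E0.8670
G1 X21.19 Y8.60 E1.0117
G1 X17.93 Y11.86 E1.1267
G1 X18.10 Y12.50 E1.1432
G1 X25.00 Y12.50 E1.3153
G1 X25.00 Y24.00 E1.6022
G1 X9.50 Y24.00 E1.9888
G1 X9.50 Y16.65 E2.1722
G1 X8.47 Y15.62 E2.2085
G1 X7.82 Y13.21 E2.2708
G1 X5.90 Y12.69 E2.3204
G1 X1.81 Y8.60 E2.4647
G1 X0.31 Y3.00 E2.6093

At z = 16.65 mm: the cube is not intersected at this z (z outside [0, 8.5]); the r=11.5 sphere at (11.5, 3) slices to a regular 12-gon of circumradius 11.191 (√(r²−h²) with h=2.65 from center); the cone at (13, 13) contributes a regular 12-gon of circumradius 5.232 (interpolated between r1=8 and r2=4 at t=0.692); the cube at (9.5, 12.5) is present — its section is the full 15.5×11.5 rectangle; Combining (union): the regions partially overlap (shared area 86.57 mm²), so overlapping operands fuse into one piece — 1 connected region. The outline is a single polygon with 18 vertices. Extrusion per mm of travel: 0.4 × 0.15 / (π × 0.875²) = 0.024945. Accumulating E over each segment gives final E = 2.6093.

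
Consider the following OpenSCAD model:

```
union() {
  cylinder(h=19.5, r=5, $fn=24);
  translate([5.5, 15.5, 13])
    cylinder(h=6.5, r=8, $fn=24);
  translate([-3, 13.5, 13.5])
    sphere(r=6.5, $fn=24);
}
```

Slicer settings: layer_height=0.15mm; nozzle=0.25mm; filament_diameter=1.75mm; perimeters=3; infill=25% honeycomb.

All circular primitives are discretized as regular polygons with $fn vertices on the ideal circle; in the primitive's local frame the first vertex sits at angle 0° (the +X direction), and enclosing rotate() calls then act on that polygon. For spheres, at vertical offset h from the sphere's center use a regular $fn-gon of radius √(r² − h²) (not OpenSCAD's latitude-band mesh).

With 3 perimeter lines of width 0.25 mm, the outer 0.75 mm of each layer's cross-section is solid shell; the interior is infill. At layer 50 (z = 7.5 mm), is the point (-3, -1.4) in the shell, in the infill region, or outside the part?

infill

At z = 7.5 mm: the cylinder: section is a regular 24-gon, circumradius r=5; the cylinder at (5.5, 15.5) does not reach this height (z outside [13, 19.5]); the sphere at (-3, 13.5): section is a regular 24-gon, circumradius = √(r²−h²) = √(6.5²−6²) = 2.500; Taking the union: the 2 present regions are separate (no shared area or edge), so areas and boundary lengths simply add and each stays a separate island — 2 connected regions. Overall, the cross-section has 2 separate islands. The nearest boundary edge runs (-4.33, -2.50)→(-4.83, -1.29); distance from the point to it = 1.65 mm. (Shell/infill is judged within the island containing the point — the largest one.) The point is inside the cross-section and 1.65 mm from the nearest boundary — more than the 0.75 mm shell width (3 × 0.25), so it's in the infill interior.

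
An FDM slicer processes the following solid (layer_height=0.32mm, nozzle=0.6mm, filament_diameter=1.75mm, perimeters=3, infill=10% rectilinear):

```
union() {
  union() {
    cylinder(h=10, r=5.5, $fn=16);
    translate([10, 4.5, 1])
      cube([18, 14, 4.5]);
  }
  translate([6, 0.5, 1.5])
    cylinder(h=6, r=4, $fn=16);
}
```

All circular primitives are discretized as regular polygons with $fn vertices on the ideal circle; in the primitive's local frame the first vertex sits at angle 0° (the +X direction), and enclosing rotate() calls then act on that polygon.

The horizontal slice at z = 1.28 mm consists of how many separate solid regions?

At z = 1.28 mm: the r=5.5 cylinder contributes a regular 16-gon of circumradius 5.5; the 18×14 cube at (10, 4.5) contributes its full rectangle; Taking the union: the 2 present regions are separate (no shared area or edge), so areas and boundary lengths simply add and each stays a separate island — 2 connected regions; the cylinder at (6, 0.5) does not reach this height (z outside [1.5, 7.5]); Taking the union: only that combined region is present, so the union is just that shape — 2 connected regions. The result has 2 disconnected regions.

2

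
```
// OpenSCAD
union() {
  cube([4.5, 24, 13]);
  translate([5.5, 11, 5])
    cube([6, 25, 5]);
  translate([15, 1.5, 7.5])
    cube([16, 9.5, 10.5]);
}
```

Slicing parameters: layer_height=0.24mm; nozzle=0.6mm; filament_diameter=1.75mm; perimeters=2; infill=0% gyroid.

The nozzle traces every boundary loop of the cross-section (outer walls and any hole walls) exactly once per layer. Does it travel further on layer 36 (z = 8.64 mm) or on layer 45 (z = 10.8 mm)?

Layer 36 (z = 8.64): the 4.5×24 cube contributes its full rectangle (perimeter 57.00 mm); the cube at (5.5, 11) is present — its section is the full 6×25 rectangle (perimeter 62.00 mm); the cube at (15, 1.5) is present — its section is the full 16×9.5 rectangle (perimeter 51.00 mm); Merging all regions: the 3 present regions are separate (no shared area or edge), so areas and boundary lengths simply add and each stays a separate island — boundary = 170.00 mm. So its perimeter = 170.00 mm. Layer 45 (z = 10.8): the cube is present — its section is the full 4.5×24 rectangle (perimeter 57.00 mm); the cube at (5.5, 11) does not reach this height (z outside [5, 10]); the cube at (15, 1.5) (footprint 16×9.5) is included at this height (perimeter 51.00 mm); Merging all regions: the 2 present regions are separate (no shared area or edge), so areas and boundary lengths simply add and each stays a separate island — boundary = 108.00 mm. So its perimeter = 108.00 mm. Layer 36 is larger (170.00 vs 108.00 mm).

layer 36 (z = 8.64 mm)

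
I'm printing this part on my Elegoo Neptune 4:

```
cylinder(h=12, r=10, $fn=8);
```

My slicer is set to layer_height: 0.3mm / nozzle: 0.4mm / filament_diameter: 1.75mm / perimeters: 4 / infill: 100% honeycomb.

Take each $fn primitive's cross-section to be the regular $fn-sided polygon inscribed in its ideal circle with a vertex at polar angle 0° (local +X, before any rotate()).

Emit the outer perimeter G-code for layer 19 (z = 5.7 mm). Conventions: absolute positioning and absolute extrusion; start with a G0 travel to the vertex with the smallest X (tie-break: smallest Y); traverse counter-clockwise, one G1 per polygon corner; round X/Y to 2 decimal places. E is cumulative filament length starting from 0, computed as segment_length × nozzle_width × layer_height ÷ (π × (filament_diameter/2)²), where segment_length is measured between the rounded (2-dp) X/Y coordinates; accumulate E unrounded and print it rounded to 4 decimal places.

At z = 5.7 mm: the r=10 cylinder gives a regular 8-gon of circumradius 10 (constant along its height). The outline is a single polygon with 8 vertices. Extrusion per mm of travel: 0.4 × 0.3 / (π × 0.875²) = 0.049890. Accumulating E over each segment gives final E = 3.0545.

G0 X-10.00 Y0.00 Z5.70
G1 X-7.07 Y-7.07 E0.3818
G1 X0.00 Y-10.00 E0.7636
G1 X7.07 Y-7.07 E1.1454
G1 X10.00 Y0.00 E1.5273
G1 X7.07 Y7.07 E1.9091
G1 X0.00 Y10.00 E2.2909
G1 X-7.07 Y7.07 E2.6727
G1 X-10.00 Y0.00 E3.0545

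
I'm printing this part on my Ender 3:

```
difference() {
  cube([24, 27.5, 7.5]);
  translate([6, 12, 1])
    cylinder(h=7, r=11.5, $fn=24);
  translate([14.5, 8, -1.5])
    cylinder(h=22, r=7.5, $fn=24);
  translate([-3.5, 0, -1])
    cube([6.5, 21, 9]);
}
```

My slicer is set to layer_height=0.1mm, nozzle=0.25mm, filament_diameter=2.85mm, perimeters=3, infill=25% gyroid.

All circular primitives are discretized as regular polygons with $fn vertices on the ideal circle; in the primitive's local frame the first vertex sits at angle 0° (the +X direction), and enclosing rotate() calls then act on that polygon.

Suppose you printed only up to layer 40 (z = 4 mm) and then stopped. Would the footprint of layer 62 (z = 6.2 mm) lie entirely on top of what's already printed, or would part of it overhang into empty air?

Compare the two slices. At z = 4: the cube (footprint 24×27.5) is included at this height (area 660.00 mm²); the r=11.5 cylinder at (6, 12) gives a regular 24-gon of circumradius 11.5 (constant along its height) (area = (24/2)·11.500²·sin(360°/24) = 410.75 mm²); the cylinder at (14.5, 8): section is a regular 24-gon, circumradius r=7.5 (area = (24/2)·7.500²·sin(360°/24) = 174.70 mm²); the cube at (-3.5, 0) is present — its section is the full 6.5×21 rectangle (area 136.50 mm²); After the difference (first − rest): starting from the 24×27.5 cube (660.00 mm²), the r=11.5 cylinder at (6, 12) partially overlaps it — only the 336.03 mm² overlap (of its 410.75 mm²) is removed, clipping the outline; the r=7.5 cylinder at (14.5, 8) partially overlaps it — only the 69.90 mm² overlap (of its 174.70 mm²) is removed, clipping the outline; the 6.5×21 cube at (-3.5, 0) partially overlaps it — only the 4.58 mm² overlap (of its 136.50 mm²) is removed, clipping the outline — area = 249.49 mm². At z = 6.2: the cube is present — its section is the full 24×27.5 rectangle (area 660.00 mm²); the cylinder at (6, 12): section is a regular 24-gon, circumradius r=11.5 (area = (24/2)·11.500²·sin(360°/24) = 410.75 mm²); the cylinder at (14.5, 8): section is a regular 24-gon, circumradius r=7.5 (area = (24/2)·7.500²·sin(360°/24) = 174.70 mm²); the cube at (-3.5, 0) is present — its section is the full 6.5×21 rectangle (area 136.50 mm²); Subtracting the remaining from the first: starting from the 24×27.5 cube (660.00 mm²), the r=11.5 cylinder at (6, 12) partially overlaps it — only the 336.03 mm² overlap (of its 410.75 mm²) is removed, clipping the outline; the r=7.5 cylinder at (14.5, 8) partially overlaps it — only the 69.90 mm² overlap (of its 174.70 mm²) is removed, clipping the outline; the 6.5×21 cube at (-3.5, 0) partially overlaps it — only the 4.58 mm² overlap (of its 136.50 mm²) is removed, clipping the outline — area = 249.49 mm². Checking containment: the cross-section at z = 6.2 is a subset of the cross-section at z = 4.

entirely on top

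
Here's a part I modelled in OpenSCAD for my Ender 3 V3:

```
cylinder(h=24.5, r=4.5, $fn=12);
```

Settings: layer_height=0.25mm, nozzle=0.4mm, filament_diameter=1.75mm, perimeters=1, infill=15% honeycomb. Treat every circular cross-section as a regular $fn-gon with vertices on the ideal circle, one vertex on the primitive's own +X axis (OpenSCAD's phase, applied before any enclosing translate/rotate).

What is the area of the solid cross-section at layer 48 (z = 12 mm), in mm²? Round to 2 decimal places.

At z = 12 mm: the r=4.5 cylinder gives a regular 12-gon of circumradius 4.5 (constant along its height) (area = (12/2)·4.500²·sin(360°/12) = 60.75 mm²). Overall, the cross-section is a single solid region. Net area = 60.75 mm².

60.75 mm²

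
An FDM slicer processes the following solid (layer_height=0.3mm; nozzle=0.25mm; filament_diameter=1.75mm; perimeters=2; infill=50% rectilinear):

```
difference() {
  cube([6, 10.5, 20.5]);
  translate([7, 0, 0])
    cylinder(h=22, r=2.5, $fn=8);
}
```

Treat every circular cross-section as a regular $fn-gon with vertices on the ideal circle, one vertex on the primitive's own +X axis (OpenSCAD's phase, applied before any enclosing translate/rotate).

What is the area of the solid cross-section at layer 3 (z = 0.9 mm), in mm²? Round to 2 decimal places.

At z = 0.9 mm: the cube is present — its section is the full 6×10.5 rectangle (area 63.00 mm²); the r=2.5 cylinder at (7, 0) contributes a regular 8-gon of circumradius 2.5 (area = (8/2)·2.500²·sin(360°/8) = 17.68 mm²); Subtracting the remaining from the first: starting from the 6×10.5 cube (63.00 mm²), the r=2.5 cylinder at (7, 0) partially overlaps it — only the 2.13 mm² overlap (of its 17.68 mm²) is removed, clipping the outline — area = 60.87 mm². Overall, the cross-section is a single solid region. Net area = 60.87 mm².

60.87 mm²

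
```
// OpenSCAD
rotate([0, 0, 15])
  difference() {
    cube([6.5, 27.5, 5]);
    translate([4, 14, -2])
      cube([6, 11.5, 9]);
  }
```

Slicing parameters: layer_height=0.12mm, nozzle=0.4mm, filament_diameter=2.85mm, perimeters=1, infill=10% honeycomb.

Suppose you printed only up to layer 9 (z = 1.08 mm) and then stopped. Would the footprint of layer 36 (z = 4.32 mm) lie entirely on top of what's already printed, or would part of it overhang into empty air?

Compare the two slices. At z = 1.08: the cube (footprint 6.5×27.5) is included at this height (area 178.75 mm²); the cube at (4, 14) (footprint 6×11.5) is included at this height (area 69.00 mm²); Taking the first minus the rest: starting from the 6.5×27.5 cube (178.75 mm²), the 6×11.5 cube at (4, 14) partially overlaps it — only the 28.75 mm² overlap (of its 69.00 mm²) is removed, clipping the outline — area = 150.00 mm²; (rotated 15° about Z; rotation is an isometry so areas/perimeters/island counts are preserved). At z = 4.32: the 6.5×27.5 cube contributes its full rectangle (area 178.75 mm²); the 6×11.5 cube at (4, 14) contributes its full rectangle (area 69.00 mm²); Subtracting the remaining from the first: starting from the 6.5×27.5 cube (178.75 mm²), the 6×11.5 cube at (4, 14) partially overlaps it — only the 28.75 mm² overlap (of its 69.00 mm²) is removed, clipping the outline — area = 150.00 mm²; (whole slice rotated 15° about Z — lengths, areas and connectivity unchanged). Checking containment: the cross-section at z = 4.32 is a subset of the cross-section at z = 1.08.

entirely on top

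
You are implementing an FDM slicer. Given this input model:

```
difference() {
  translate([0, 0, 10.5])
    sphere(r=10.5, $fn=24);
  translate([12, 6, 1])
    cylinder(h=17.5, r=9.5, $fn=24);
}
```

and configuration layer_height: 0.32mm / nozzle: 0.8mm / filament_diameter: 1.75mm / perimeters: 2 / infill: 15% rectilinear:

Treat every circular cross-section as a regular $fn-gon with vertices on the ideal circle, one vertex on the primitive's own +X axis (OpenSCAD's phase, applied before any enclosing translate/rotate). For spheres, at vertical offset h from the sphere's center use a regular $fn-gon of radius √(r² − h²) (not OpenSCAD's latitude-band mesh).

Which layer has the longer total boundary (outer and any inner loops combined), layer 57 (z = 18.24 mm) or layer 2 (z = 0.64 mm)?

Layer 57 (z = 18.24): the r=10.5 sphere slices to a regular 24-gon of circumradius 7.095 (√(r²−h²) with h=7.74 from center) (perimeter = 2·24·7.095·sin(180°/24) = 44.45 mm); the cylinder at (12, 6): section is a regular 24-gon, circumradius r=9.5 (perimeter = 2·24·9.500·sin(180°/24) = 59.52 mm); Taking the first minus the rest: starting from the r=10.5 sphere, the r=9.5 cylinder at (12, 6) partially overlaps it — only the 19.88 mm² overlap (of its 280.30 mm²) is removed, clipping the outline — boundary = 44.00 mm. So its perimeter = 44.00 mm. Layer 2 (z = 0.64): the r=10.5 sphere contributes a regular 24-gon of circumradius √(10.5²−9.86²) = 3.610 (perimeter = 2·24·3.610·sin(180°/24) = 22.62 mm); the cylinder at (12, 6) is absent (z outside [1, 18.5]); After the difference (first − rest): none of the subtracted shapes is present at this height, so the r=10.5 sphere is unchanged — boundary = 22.62 mm. So its perimeter = 22.62 mm. Layer 57 is larger (44.00 vs 22.62 mm).

layer 57 (z = 18.24 mm)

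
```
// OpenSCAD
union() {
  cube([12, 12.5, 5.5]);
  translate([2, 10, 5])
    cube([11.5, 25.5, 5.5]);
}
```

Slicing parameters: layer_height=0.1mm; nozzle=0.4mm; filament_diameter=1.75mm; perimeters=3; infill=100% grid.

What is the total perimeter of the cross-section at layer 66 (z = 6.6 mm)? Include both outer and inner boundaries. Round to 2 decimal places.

74.00 mm

At z = 6.6 mm: the cube is not intersected at this z (z outside [0, 5.5]); the cube at (2, 10) (footprint 11.5×25.5) is included at this height (perimeter 74.00 mm); Combining (union): only the 11.5×25.5 cube at (2, 10) is present, so the union is just that shape — boundary = 74.00 mm. Overall, the cross-section is a single solid region. Total boundary length (outer) = 74.00 mm.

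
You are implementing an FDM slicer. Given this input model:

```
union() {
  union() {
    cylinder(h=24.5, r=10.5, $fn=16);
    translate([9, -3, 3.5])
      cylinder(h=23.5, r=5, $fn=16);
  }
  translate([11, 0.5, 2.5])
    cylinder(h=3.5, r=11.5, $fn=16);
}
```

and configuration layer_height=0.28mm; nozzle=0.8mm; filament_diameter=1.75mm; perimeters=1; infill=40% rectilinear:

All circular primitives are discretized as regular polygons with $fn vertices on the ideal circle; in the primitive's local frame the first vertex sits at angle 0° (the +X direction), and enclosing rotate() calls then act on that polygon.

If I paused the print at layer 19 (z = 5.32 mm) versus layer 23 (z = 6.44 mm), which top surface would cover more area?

Layer 19 (z = 5.32): the cylinder: section is a regular 16-gon, circumradius r=10.5 (area = (16/2)·10.500²·sin(360°/16) = 337.53 mm²); the cylinder at (9, -3): section is a regular 16-gon, circumradius r=5 (area = (16/2)·5.000²·sin(360°/16) = 76.54 mm²); Merging all regions: the regions partially overlap — summed areas 414.06 mm² minus the doubly-counted overlap 42.98 mm² gives 371.09 mm² — area = 371.09 mm²; the cylinder at (11, 0.5): section is a regular 16-gon, circumradius r=11.5 (area = (16/2)·11.500²·sin(360°/16) = 404.88 mm²); Taking the union: the regions partially overlap — summed areas 775.97 mm² minus the doubly-counted overlap 175.17 mm² gives 600.80 mm² — area = 600.80 mm². So its area = 600.80 mm². Layer 23 (z = 6.44): the r=10.5 cylinder contributes a regular 16-gon of circumradius 10.5 (area = (16/2)·10.500²·sin(360°/16) = 337.53 mm²); the cylinder at (9, -3): section is a regular 16-gon, circumradius r=5 (area = (16/2)·5.000²·sin(360°/16) = 76.54 mm²); Merging all regions: the regions partially overlap — summed areas 414.06 mm² minus the doubly-counted overlap 42.98 mm² gives 371.09 mm² — area = 371.09 mm²; the cylinder at (11, 0.5) is absent (z outside [2.5, 6]); Combining (union): only that combined region is present, so the union is just that shape — area = 371.09 mm². So its area = 371.09 mm². Layer 19 is larger (600.80 vs 371.09 mm²).

layer 19 (z = 5.32 mm)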